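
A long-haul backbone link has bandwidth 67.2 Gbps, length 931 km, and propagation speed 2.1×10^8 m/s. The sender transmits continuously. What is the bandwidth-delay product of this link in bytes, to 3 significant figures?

37200000 bytes

Propagation delay = 931000 / 210000000 = 0.00443333 s.
BDP = R × t_prop = 67200000000 × 0.00443333 = 297920000 bits.
In bytes: 297920000/8 = 37200000 bytes.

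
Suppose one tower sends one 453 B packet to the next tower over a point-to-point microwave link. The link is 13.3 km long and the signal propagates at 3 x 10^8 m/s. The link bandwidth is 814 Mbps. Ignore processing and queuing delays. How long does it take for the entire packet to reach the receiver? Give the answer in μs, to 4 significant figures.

L = 453 × 8 = 3624 bits.
Transmission delay = L/R = 3624 / 814000000 = 4.45209 μs.
Propagation delay = d/s = 13300 m / 300000000 m/s = 44.3333 μs.
Total = 48.79 μs.

48.79 μs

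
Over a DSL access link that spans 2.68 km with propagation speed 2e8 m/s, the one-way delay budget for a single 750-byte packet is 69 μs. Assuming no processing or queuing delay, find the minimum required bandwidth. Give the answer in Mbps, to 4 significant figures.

107.9 Mbps

L = 6000 bits.
Propagation delay = 2680 / 200000000 = 13.4 μs.
Transmission budget = 69 − 13.4 = 55.6 μs.
R ≥ L / t_tx = 6000 bits / 5.56e-05 s = 107.9 Mbps.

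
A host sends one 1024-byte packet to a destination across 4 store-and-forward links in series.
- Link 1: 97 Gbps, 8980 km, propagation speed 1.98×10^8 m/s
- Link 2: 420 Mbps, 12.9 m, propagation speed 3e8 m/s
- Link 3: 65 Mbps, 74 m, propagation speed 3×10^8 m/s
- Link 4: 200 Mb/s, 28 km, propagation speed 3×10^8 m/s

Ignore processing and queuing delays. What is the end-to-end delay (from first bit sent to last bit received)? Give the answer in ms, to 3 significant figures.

45.6 ms

L = 1024 × 8 = 8192 bits.
Transmission delays (L/R per hop): 8.44536e-05, 0.0195048, 0.126031, 0.04096 ms; sum = 0.18658 ms.
Propagation delays (d/s per hop): 45.3535, 4.3e-05, 0.000246667, 0.0933333 ms; sum = 45.4472 ms.
End-to-end = 45.6 ms.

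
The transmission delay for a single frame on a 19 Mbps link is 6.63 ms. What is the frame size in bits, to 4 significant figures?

L = R × t_tx = 19000000 b/s × 0.00663 s = 125970 bits.

126000 bits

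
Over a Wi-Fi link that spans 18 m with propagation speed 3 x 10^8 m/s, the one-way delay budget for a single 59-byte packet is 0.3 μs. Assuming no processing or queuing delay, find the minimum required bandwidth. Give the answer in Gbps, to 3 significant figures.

1.97 Gbps

L = 472 bits.
Propagation delay = 18 / 300000000 = 0.06 μs.
Transmission budget = 0.3 − 0.06 = 0.24 μs.
R ≥ L / t_tx = 472 bits / 2.4e-07 s = 1.97 Gbps.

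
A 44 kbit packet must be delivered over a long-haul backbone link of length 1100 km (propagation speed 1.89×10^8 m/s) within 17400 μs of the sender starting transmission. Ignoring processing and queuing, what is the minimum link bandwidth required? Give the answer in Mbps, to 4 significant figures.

3.800 Mbps

Propagation delay = 1100000 / 189000000 = 5820.11 μs.
Transmission budget = 17400 − 5820.11 = 11579.9 μs.
R ≥ L / t_tx = 44000 bits / 0.0115799 s = 3.800 Mbps.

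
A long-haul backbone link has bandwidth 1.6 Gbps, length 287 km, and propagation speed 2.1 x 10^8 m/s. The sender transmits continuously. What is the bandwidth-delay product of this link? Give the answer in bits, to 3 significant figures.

2190000 bits

Propagation delay = 287000 / 210000000 = 0.00136667 s.
BDP = R × t_prop = 1600000000 × 0.00136667 = 2186670 bits.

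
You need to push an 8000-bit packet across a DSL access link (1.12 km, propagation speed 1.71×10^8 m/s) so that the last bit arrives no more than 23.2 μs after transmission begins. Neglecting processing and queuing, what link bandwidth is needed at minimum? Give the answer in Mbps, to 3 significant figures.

480 Mbps

Propagation delay = 1120 / 171000000 = 6.54971 μs.
Transmission budget = 23.2 − 6.54971 = 16.6503 μs.
R ≥ L / t_tx = 8000 bits / 1.66503e-05 s = 480 Mbps.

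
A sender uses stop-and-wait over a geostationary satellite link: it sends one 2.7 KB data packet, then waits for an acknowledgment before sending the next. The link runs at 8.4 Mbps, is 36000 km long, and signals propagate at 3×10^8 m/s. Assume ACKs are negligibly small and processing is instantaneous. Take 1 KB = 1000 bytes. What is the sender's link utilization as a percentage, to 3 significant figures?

1.06 %

t_tx = L/R = 21600/8400000 = 0.00257143 s.
t_prop = 36000000/300000000 = 0.12 s; RTT = 0.24 s.
Cycle = t_tx + RTT = 0.242571 s.
Utilization = t_tx / cycle = 0.00257143/0.242571 = 1.06 %.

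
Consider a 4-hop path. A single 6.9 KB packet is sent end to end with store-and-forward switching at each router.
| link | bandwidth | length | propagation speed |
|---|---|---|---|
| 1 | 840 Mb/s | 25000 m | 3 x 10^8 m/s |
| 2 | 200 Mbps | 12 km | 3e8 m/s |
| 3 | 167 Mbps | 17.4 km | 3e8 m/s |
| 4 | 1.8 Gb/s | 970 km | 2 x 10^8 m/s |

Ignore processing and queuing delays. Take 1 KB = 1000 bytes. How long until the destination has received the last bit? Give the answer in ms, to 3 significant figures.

L = 55200 bits.
Transmission delays (L/R per hop): 0.0657143, 0.276, 0.330539, 0.0306667 ms; sum = 0.70292 ms.
Propagation delays (d/s per hop): 0.0833333, 0.04, 0.058, 4.85 ms; sum = 5.03133 ms.
End-to-end = 5.73 ms.

5.73 ms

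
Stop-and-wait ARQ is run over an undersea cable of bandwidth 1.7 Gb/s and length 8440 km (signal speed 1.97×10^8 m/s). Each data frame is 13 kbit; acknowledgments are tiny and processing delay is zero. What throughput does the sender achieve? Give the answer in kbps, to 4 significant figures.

t_tx = L/R = 13000/1700000000 = 7.64706e-06 s.
t_prop = 8440000/197000000 = 0.0428426 s; RTT = 0.0856853 s.
Cycle = t_tx + RTT = 0.0856929 s.
Throughput = L / cycle = 13000 / 0.0856929 = 151.7 kbps.

151.7 kbps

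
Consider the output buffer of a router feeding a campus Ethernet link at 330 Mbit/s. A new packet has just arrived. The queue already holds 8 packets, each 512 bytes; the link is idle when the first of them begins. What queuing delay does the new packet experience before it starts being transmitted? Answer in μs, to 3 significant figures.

99.3 μs

Each queued packet: L/R = 4096/330000000 = 12.4121 μs.
8 queued → 99.297 μs.
Queuing delay = 99.3 μs.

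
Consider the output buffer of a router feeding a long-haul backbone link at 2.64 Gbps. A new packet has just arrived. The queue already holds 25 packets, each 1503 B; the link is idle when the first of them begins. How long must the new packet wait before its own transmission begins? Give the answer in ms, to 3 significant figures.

0.114 ms

Each queued packet: L/R = 12024/2640000000 = 0.00455455 ms.
25 queued → 0.113864 ms.
Queuing delay = 0.114 ms.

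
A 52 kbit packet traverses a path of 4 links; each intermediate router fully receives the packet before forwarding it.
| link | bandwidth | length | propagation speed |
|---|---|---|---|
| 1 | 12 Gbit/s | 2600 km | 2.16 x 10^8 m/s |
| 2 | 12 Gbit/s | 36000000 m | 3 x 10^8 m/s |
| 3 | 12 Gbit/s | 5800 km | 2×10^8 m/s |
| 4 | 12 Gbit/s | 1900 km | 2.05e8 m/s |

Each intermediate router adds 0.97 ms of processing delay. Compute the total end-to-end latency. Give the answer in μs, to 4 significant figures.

L = 52000 bits.
Transmission delay per hop = L/R = 52000/12000000000 = 4.33333 μs; 4 hops → 17.3333 μs.
Propagation delays (d/s per hop): 12037, 120000, 29000, 9268.29 μs; sum = 170305 μs.
Processing at 3 router(s): 3 × 0.97 ms = 2910 μs.
End-to-end = 173200 μs.

173200 μs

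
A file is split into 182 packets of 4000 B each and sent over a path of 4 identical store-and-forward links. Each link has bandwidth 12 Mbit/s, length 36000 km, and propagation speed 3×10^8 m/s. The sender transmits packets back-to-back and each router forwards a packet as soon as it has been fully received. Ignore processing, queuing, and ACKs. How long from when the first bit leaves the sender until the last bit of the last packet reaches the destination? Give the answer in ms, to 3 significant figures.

973 ms

Per-hop transmission t_tx = L/R = 32000/12000000 = 2.66667 ms.
Per-hop propagation t_prop = 36000000/300000000 = 120 ms.
Pipeline fill: first packet needs 4·t_tx to clear all hops; remaining 181 packets each add one t_tx.
Total = (4+182-1)·t_tx + 4·t_prop = 185·2.66667 + 4·120 = 973 ms.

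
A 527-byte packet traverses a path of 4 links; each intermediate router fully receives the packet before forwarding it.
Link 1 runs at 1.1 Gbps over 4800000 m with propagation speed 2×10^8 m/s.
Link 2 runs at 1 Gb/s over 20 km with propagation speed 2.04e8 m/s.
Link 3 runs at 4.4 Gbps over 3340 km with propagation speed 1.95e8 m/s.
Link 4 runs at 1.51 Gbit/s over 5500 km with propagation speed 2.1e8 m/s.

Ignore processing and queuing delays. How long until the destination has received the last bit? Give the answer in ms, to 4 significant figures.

L = 527 × 8 = 4216 bits.
Transmission delays (L/R per hop): 0.00383273, 0.004216, 0.000958182, 0.00279205 ms; sum = 0.011799 ms.
Propagation delays (d/s per hop): 24, 0.0980392, 17.1282, 26.1905 ms; sum = 67.4167 ms.
End-to-end = 67.43 ms.

67.43 ms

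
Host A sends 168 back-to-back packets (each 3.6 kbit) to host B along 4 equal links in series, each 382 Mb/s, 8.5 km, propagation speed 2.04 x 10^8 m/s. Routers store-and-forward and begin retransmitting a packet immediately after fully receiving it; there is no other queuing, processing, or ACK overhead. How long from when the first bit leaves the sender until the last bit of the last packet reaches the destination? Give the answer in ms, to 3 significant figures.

1.78 ms

Per-hop transmission t_tx = L/R = 3600/382000000 = 0.00942408 ms.
Per-hop propagation t_prop = 8500/204000000 = 0.0416667 ms.
Pipeline fill: first packet needs 4·t_tx to clear all hops; remaining 167 packets each add one t_tx.
Total = (4+168-1)·t_tx + 4·t_prop = 171·0.00942408 + 4·0.0416667 = 1.78 ms.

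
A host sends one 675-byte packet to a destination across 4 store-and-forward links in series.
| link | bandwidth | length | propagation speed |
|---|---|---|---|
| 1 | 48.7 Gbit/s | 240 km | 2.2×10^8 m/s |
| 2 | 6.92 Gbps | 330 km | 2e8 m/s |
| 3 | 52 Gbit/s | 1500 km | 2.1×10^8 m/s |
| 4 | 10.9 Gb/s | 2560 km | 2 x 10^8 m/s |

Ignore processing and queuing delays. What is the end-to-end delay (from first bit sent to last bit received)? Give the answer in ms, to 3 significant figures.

L = 675 × 8 = 5400 bits.
Transmission delays (L/R per hop): 0.000110883, 0.000780347, 0.000103846, 0.000495413 ms; sum = 0.00149049 ms.
Propagation delays (d/s per hop): 1.09091, 1.65, 7.14286, 12.8 ms; sum = 22.6838 ms.
End-to-end = 22.7 ms.

22.7 ms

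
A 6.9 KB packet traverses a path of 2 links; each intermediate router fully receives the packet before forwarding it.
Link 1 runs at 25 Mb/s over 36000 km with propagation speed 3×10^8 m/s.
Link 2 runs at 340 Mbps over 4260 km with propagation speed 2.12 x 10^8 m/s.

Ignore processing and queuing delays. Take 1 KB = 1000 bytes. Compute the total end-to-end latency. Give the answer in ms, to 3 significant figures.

L = 55200 bits.
Transmission delays (L/R per hop): 2.208, 0.162353 ms; sum = 2.37035 ms.
Propagation delays (d/s per hop): 120, 20.0943 ms; sum = 140.094 ms.
End-to-end = 142 ms.

142 ms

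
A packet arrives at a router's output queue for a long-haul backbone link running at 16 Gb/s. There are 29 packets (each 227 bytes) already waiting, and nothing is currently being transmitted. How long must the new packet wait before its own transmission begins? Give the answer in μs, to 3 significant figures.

Each queued packet: L/R = 1816/16000000000 = 0.1135 μs.
29 queued → 3.2915 μs.
Queuing delay = 3.29 μs.

3.29 μs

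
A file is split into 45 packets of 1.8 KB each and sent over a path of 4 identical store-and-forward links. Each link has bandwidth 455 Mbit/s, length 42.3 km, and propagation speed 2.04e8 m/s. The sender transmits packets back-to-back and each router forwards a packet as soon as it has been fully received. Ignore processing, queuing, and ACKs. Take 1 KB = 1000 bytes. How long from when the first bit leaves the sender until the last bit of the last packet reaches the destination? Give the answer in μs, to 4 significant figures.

Per-hop transmission t_tx = L/R = 14400/455000000 = 31.6484 μs.
Per-hop propagation t_prop = 42300/204000000 = 207.353 μs.
Pipeline fill: first packet needs 4·t_tx to clear all hops; remaining 44 packets each add one t_tx.
Total = (4+45-1)·t_tx + 4·t_prop = 48·31.6484 + 4·207.353 = 2349 μs.

2349 μs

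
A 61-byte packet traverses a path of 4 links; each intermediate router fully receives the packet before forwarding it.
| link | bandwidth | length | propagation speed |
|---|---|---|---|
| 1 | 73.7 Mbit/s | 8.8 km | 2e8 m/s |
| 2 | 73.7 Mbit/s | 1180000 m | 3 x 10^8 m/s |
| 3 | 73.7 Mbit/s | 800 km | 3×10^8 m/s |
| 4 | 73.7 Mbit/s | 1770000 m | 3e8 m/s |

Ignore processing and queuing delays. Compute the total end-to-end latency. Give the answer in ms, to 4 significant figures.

12.57 ms

L = 61 × 8 = 488 bits.
Transmission delay per hop = L/R = 488/73700000 = 0.00662144 ms; 4 hops → 0.0264858 ms.
Propagation delays (d/s per hop): 0.044, 3.93333, 2.66667, 5.9 ms; sum = 12.544 ms.
End-to-end = 12.57 ms.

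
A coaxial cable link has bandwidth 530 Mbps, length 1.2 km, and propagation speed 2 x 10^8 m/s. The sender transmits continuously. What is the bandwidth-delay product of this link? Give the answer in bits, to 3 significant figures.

Propagation delay = 1200 / 200000000 = 6e-06 s.
BDP = R × t_prop = 530000000 × 6e-06 = 3180 bits.

3180 bits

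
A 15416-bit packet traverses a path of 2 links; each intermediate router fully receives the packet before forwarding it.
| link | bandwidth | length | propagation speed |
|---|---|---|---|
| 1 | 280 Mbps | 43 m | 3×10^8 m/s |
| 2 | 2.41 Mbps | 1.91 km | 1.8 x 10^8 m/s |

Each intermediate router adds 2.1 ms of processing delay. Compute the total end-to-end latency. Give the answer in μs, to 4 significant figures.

Transmission delays (L/R per hop): 55.0571, 6396.68 μs; sum = 6451.74 μs.
Propagation delays (d/s per hop): 0.143333, 10.6111 μs; sum = 10.7544 μs.
Processing at 1 router(s): 1 × 2.1 ms = 2100 μs.
End-to-end = 8562 μs.

8562 μs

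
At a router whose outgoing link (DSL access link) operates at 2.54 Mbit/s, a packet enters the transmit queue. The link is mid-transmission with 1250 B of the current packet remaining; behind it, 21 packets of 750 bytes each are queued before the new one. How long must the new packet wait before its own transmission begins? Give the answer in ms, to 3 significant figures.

Each queued packet: L/R = 6000/2540000 = 2.3622 ms.
21 queued → 49.6063 ms.
Plus remaining 10000 bits of current packet: 3.93701 ms.
Queuing delay = 53.5 ms.

53.5 ms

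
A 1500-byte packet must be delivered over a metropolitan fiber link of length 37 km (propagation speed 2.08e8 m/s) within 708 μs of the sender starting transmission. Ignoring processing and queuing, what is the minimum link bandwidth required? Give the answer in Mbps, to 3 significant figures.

22.6 Mbps

L = 12000 bits.
Propagation delay = 37000 / 208000000 = 177.885 μs.
Transmission budget = 708 − 177.885 = 530.115 μs.
R ≥ L / t_tx = 12000 bits / 0.000530115 s = 22.6 Mbps.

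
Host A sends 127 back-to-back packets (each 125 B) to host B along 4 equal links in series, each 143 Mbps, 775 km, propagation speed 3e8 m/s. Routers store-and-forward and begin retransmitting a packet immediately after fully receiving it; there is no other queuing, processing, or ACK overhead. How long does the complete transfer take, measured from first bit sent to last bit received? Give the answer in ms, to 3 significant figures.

Per-hop transmission t_tx = L/R = 1000/143000000 = 0.00699301 ms.
Per-hop propagation t_prop = 775000/300000000 = 2.58333 ms.
Pipeline fill: first packet needs 4·t_tx to clear all hops; remaining 126 packets each add one t_tx.
Total = (4+127-1)·t_tx + 4·t_prop = 130·0.00699301 + 4·2.58333 = 11.2 ms.

11.2 ms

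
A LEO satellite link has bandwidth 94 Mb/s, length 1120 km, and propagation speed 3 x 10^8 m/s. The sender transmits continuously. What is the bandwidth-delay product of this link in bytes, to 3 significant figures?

Propagation delay = 1120000 / 300000000 = 0.00373333 s.
BDP = R × t_prop = 94000000 × 0.00373333 = 350933 bits.
In bytes: 350933/8 = 43900 bytes.

43900 bytes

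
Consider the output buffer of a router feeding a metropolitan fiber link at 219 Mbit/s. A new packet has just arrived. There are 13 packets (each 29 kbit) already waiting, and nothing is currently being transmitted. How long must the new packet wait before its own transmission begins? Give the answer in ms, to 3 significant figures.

Each queued packet: L/R = 29000/219000000 = 0.13242 ms.
13 queued → 1.72146 ms.
Queuing delay = 1.72 ms.

1.72 ms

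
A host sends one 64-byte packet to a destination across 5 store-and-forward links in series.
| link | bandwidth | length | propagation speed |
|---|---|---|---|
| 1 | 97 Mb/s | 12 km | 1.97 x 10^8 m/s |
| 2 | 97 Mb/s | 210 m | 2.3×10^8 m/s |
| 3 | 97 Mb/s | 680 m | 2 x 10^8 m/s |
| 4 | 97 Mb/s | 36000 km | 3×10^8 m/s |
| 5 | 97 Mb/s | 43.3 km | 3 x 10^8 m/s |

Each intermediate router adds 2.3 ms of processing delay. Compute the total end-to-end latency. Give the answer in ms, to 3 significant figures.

129 ms

L = 64 × 8 = 512 bits.
Transmission delay per hop = L/R = 512/97000000 = 0.00527835 ms; 5 hops → 0.0263918 ms.
Propagation delays (d/s per hop): 0.0609137, 0.000913043, 0.0034, 120, 0.144333 ms; sum = 120.21 ms.
Processing at 4 router(s): 4 × 2.3 ms = 9.2 ms.
End-to-end = 129 ms.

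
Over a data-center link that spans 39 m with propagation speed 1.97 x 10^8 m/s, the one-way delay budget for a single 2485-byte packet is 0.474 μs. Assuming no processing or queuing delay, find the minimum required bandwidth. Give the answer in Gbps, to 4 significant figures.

L = 19880 bits.
Propagation delay = 39 / 197000000 = 0.19797 μs.
Transmission budget = 0.474 − 0.19797 = 0.27603 μs.
R ≥ L / t_tx = 19880 bits / 2.7603e-07 s = 72.02 Gbps.

72.02 Gbps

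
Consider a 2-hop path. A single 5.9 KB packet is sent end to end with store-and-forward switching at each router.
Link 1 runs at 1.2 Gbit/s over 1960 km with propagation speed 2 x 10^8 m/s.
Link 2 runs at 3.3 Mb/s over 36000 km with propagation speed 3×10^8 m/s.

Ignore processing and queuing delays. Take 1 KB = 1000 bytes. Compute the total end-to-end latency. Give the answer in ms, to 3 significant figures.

L = 47200 bits.
Transmission delays (L/R per hop): 0.0393333, 14.303 ms; sum = 14.3424 ms.
Propagation delays (d/s per hop): 9.8, 120 ms; sum = 129.8 ms.
End-to-end = 144 ms.

144 ms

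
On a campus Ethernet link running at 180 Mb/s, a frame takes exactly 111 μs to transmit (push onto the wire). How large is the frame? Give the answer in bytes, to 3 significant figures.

L = R × t_tx = 180000000 b/s × 0.000111 s = 19980 bits.
In bytes: 19980 / 8 = 2500 bytes.

2500 bytes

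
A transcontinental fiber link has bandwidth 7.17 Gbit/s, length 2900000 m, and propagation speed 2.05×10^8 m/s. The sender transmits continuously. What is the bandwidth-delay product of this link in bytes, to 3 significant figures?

12700000 bytes

Propagation delay = 2900000 / 2.05e+08 = 0.0141463 s.
BDP = R × t_prop = 7170000000 × 0.0141463 = 101429000 bits.
In bytes: 101429000/8 = 12700000 bytes.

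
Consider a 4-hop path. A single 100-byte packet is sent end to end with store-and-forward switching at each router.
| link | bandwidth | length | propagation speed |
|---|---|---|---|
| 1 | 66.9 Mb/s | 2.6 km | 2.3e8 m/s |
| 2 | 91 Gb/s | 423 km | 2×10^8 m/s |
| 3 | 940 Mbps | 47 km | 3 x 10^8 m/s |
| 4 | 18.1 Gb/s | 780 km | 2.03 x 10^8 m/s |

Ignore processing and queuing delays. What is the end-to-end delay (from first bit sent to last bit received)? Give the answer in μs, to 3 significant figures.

6140 μs

L = 100 × 8 = 800 bits.
Transmission delays (L/R per hop): 11.9581, 0.00879121, 0.851064, 0.0441989 μs; sum = 12.8622 μs.
Propagation delays (d/s per hop): 11.3043, 2115, 156.667, 3842.36 μs; sum = 6125.34 μs.
End-to-end = 6140 μs.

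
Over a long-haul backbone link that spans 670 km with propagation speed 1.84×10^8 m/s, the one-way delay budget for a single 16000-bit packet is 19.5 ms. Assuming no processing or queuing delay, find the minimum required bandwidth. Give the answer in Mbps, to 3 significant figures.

1.01 Mbps

Propagation delay = 670000 / 184000000 = 3.6413 ms.
Transmission budget = 19.5 − 3.6413 = 15.8587 ms.
R ≥ L / t_tx = 16000 bits / 0.0158587 s = 1.01 Mbps.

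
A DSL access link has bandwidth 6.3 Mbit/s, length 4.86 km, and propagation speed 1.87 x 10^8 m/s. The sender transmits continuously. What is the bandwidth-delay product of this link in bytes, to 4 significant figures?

20.47 bytes

Propagation delay = 4860 / 187000000 = 2.59893e-05 s.
BDP = R × t_prop = 6300000 × 2.59893e-05 = 163.733 bits.
In bytes: 163.733/8 = 20.47 bytes.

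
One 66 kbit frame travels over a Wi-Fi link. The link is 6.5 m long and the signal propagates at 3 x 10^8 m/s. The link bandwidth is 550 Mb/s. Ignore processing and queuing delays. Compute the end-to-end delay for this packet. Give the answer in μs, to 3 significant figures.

120 μs

L = 66000 bits.
Transmission delay = L/R = 66000 / 550000000 = 120 μs.
Propagation delay = d/s = 6.5 m / 300000000 m/s = 0.0216667 μs.
Total = 120 μs.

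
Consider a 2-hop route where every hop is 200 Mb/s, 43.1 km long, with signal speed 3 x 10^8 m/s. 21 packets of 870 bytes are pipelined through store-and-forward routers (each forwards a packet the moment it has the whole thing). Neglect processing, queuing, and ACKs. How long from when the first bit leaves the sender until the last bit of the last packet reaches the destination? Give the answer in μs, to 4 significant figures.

1053 μs

Per-hop transmission t_tx = L/R = 6960/200000000 = 34.8 μs.
Per-hop propagation t_prop = 43100/300000000 = 143.667 μs.
Pipeline fill: first packet needs 2·t_tx to clear all hops; remaining 20 packets each add one t_tx.
Total = (2+21-1)·t_tx + 2·t_prop = 22·34.8 + 2·143.667 = 1053 μs.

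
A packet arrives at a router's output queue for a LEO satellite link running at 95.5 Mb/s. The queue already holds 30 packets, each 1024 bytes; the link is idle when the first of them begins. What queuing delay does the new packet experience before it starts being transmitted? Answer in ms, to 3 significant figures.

Each queued packet: L/R = 8192/95500000 = 0.0857801 ms.
30 queued → 2.5734 ms.
Queuing delay = 2.57 ms.

2.57 ms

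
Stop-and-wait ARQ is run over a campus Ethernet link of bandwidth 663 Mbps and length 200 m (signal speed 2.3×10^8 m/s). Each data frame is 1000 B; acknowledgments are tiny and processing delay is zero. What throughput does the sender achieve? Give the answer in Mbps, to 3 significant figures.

t_tx = L/R = 8000/663000000 = 1.20664e-05 s.
t_prop = 200/2.3e+08 = 8.69565e-07 s; RTT = 1.73913e-06 s.
Cycle = t_tx + RTT = 1.38055e-05 s.
Throughput = L / cycle = 8000 / 1.38055e-05 = 579 Mbps.

579 Mbps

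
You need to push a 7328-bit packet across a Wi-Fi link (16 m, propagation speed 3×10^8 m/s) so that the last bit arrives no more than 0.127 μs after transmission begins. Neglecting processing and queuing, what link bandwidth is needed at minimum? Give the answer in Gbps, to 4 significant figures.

99.48 Gbps

Propagation delay = 16 / 300000000 = 0.0533333 μs.
Transmission budget = 0.127 − 0.0533333 = 0.0736667 μs.
R ≥ L / t_tx = 7328 bits / 7.36667e-08 s = 99.48 Gbps.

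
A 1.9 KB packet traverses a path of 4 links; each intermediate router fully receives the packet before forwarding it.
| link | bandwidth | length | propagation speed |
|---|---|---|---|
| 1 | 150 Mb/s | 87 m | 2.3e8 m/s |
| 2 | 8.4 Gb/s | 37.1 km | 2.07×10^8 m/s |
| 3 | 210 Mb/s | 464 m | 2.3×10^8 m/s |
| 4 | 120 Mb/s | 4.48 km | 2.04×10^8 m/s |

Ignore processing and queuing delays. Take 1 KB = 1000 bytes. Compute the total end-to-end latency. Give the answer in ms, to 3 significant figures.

L = 15200 bits.
Transmission delays (L/R per hop): 0.101333, 0.00180952, 0.072381, 0.126667 ms; sum = 0.30219 ms.
Propagation delays (d/s per hop): 0.000378261, 0.179227, 0.00201739, 0.0219608 ms; sum = 0.203583 ms.
End-to-end = 0.506 ms.

0.506 ms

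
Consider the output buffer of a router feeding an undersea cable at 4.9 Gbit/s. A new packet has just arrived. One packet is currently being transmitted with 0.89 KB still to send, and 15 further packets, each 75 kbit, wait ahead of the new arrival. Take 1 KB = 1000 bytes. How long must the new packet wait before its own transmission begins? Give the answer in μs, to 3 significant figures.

231 μs

Each queued packet: L/R = 75000/4900000000 = 15.3061 μs.
15 queued → 229.592 μs.
Plus remaining 7120 bits of current packet: 1.45306 μs.
Queuing delay = 231 μs.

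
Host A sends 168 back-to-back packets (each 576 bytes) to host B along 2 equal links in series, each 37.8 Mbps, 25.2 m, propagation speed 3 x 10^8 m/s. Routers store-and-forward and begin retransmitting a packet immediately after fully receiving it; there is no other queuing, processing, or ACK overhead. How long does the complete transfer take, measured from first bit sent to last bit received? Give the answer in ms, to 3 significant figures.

20.6 ms

Per-hop transmission t_tx = L/R = 4608/37800000 = 0.121905 ms.
Per-hop propagation t_prop = 25.2/300000000 = 8.4e-05 ms.
Pipeline fill: first packet needs 2·t_tx to clear all hops; remaining 167 packets each add one t_tx.
Total = (2+168-1)·t_tx + 2·t_prop = 169·0.121905 + 2·8.4e-05 = 20.6 ms.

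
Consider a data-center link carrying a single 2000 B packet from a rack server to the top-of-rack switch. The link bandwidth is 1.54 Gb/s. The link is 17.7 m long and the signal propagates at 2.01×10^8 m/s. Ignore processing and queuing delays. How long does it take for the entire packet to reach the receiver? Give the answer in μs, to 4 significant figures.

L = 2000 × 8 = 16000 bits.
Transmission delay = L/R = 16000 / 1540000000 = 10.3896 μs.
Propagation delay = d/s = 17.7 m / 2.01e+08 m/s = 0.0880597 μs.
Total = 10.48 μs.

10.48 μs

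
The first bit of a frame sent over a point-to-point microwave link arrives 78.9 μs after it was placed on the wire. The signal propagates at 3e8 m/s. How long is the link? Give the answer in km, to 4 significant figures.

d = s × t_prop = 300000000 × 7.89e-05 = 23.67 km.

23.67 km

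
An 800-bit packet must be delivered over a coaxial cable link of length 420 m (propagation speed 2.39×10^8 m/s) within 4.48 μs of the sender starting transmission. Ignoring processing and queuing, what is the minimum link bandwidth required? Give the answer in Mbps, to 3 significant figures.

294 Mbps

Propagation delay = 420 / 239000000 = 1.75732 μs.
Transmission budget = 4.48 − 1.75732 = 2.72268 μs.
R ≥ L / t_tx = 800 bits / 2.72268e-06 s = 294 Mbps.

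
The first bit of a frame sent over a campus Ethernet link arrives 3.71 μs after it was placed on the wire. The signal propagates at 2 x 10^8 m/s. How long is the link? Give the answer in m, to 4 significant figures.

d = s × t_prop = 200000000 × 3.71e-06 = 742.0 m.

742.0 m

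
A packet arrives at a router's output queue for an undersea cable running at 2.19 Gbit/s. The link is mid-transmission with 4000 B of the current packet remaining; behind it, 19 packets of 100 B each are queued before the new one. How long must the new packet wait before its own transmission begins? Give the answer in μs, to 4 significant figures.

Each queued packet: L/R = 800/2190000000 = 0.365297 μs.
19 queued → 6.94064 μs.
Plus remaining 32000 bits of current packet: 14.6119 μs.
Queuing delay = 21.55 μs.

21.55 μs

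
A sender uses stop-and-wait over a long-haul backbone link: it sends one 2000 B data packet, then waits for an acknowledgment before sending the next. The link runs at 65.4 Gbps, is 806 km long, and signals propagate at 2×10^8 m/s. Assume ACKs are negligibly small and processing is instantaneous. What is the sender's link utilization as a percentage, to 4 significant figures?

t_tx = L/R = 16000/6.54e+10 = 2.44648e-07 s.
t_prop = 806000/200000000 = 0.00403 s; RTT = 0.00806 s.
Cycle = t_tx + RTT = 0.00806024 s.
Utilization = t_tx / cycle = 2.44648e-07/0.00806024 = 0.003035 %.

0.003035 %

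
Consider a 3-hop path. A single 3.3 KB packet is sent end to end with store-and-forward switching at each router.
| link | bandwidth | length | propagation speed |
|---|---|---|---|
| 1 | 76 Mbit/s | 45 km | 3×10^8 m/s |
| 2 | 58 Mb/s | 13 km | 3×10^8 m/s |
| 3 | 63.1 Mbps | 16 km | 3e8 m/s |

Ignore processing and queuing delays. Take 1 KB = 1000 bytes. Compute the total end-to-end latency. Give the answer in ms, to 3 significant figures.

1.47 ms

L = 26400 bits.
Transmission delays (L/R per hop): 0.347368, 0.455172, 0.418384 ms; sum = 1.22092 ms.
Propagation delays (d/s per hop): 0.15, 0.0433333, 0.0533333 ms; sum = 0.246667 ms.
End-to-end = 1.47 ms.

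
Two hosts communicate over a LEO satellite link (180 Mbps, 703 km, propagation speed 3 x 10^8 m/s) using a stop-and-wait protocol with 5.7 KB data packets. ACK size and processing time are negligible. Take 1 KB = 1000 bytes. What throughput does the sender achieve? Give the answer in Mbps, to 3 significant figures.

t_tx = L/R = 45600/180000000 = 0.000253333 s.
t_prop = 703000/300000000 = 0.00234333 s; RTT = 0.00468667 s.
Cycle = t_tx + RTT = 0.00494 s.
Throughput = L / cycle = 45600 / 0.00494 = 9.23 Mbps.

9.23 Mbps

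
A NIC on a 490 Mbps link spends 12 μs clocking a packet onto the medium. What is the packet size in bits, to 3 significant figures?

L = R × t_tx = 490000000 b/s × 1.2e-05 s = 5880 bits.

5880 bits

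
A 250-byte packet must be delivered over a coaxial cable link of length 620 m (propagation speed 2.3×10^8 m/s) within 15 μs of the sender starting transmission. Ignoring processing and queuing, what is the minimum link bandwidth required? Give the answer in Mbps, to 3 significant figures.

163 Mbps

L = 2000 bits.
Propagation delay = 620 / 2.3e+08 = 2.69565 μs.
Transmission budget = 15 − 2.69565 = 12.3043 μs.
R ≥ L / t_tx = 2000 bits / 1.23043e-05 s = 163 Mbps.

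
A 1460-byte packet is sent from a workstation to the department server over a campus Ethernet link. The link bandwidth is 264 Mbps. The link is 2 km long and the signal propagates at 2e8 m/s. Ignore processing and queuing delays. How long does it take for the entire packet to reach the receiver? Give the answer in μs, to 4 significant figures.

54.24 μs

L = 1460 × 8 = 11680 bits.
Transmission delay = L/R = 11680 / 264000000 = 44.2424 μs.
Propagation delay = d/s = 2000 m / 200000000 m/s = 10 μs.
Total = 54.24 μs.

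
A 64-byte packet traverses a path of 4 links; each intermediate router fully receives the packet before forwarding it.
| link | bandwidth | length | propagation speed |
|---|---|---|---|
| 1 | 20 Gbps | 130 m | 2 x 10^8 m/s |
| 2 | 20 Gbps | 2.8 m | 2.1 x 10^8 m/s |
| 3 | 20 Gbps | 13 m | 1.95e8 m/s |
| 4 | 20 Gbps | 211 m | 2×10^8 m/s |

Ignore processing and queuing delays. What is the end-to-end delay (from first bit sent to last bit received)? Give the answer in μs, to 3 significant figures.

1.89 μs

L = 64 × 8 = 512 bits.
Transmission delay per hop = L/R = 512/20000000000 = 0.0256 μs; 4 hops → 0.1024 μs.
Propagation delays (d/s per hop): 0.65, 0.0133333, 0.0666667, 1.055 μs; sum = 1.785 μs.
End-to-end = 1.89 μs.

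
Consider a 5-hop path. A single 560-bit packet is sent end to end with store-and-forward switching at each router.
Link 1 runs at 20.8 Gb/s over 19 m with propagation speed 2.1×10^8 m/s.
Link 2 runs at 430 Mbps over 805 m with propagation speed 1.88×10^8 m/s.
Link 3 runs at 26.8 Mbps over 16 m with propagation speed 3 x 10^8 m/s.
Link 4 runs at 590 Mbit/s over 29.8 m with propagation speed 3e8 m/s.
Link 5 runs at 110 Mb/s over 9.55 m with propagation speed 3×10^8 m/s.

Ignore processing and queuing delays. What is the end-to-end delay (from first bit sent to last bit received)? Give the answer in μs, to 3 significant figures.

Transmission delays (L/R per hop): 0.0269231, 1.30233, 20.8955, 0.949153, 5.09091 μs; sum = 28.2648 μs.
Propagation delays (d/s per hop): 0.0904762, 4.28191, 0.0533333, 0.0993333, 0.0318333 μs; sum = 4.55689 μs.
End-to-end = 32.8 μs.

32.8 μs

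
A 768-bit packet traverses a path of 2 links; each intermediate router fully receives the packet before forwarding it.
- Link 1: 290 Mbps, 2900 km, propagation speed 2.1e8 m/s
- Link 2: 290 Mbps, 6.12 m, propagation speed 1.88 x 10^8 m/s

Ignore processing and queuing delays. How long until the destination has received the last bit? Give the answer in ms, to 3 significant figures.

Transmission delay per hop = L/R = 768/290000000 = 0.00264828 ms; 2 hops → 0.00529655 ms.
Propagation delays (d/s per hop): 13.8095, 3.25532e-05 ms; sum = 13.8096 ms.
End-to-end = 13.8 ms.

13.8 ms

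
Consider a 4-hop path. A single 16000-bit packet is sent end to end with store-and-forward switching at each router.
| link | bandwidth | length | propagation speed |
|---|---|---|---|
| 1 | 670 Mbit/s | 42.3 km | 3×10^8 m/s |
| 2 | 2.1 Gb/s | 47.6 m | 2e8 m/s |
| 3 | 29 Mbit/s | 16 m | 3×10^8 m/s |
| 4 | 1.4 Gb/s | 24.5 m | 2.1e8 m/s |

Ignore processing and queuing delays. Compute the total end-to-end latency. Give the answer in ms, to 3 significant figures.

Transmission delays (L/R per hop): 0.0238806, 0.00761905, 0.551724, 0.0114286 ms; sum = 0.594652 ms.
Propagation delays (d/s per hop): 0.141, 0.000238, 5.33333e-05, 0.000116667 ms; sum = 0.141408 ms.
End-to-end = 0.736 ms.

0.736 ms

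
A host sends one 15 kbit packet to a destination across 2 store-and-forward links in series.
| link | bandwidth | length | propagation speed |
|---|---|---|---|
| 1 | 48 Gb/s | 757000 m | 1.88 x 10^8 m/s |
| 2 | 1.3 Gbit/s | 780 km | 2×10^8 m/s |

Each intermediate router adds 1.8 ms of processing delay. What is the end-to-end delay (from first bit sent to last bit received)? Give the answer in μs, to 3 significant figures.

L = 15000 bits.
Transmission delays (L/R per hop): 0.3125, 11.5385 μs; sum = 11.851 μs.
Propagation delays (d/s per hop): 4026.6, 3900 μs; sum = 7926.6 μs.
Processing at 1 router(s): 1 × 1.8 ms = 1800 μs.
End-to-end = 9740 μs.

9740 μs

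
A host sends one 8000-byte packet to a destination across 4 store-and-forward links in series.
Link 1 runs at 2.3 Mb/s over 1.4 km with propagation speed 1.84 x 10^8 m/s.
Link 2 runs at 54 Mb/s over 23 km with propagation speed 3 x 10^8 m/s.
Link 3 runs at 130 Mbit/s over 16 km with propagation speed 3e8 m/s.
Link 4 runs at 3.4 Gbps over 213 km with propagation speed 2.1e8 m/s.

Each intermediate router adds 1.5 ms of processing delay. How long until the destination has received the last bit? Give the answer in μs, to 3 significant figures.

L = 8000 × 8 = 64000 bits.
Transmission delays (L/R per hop): 27826.1, 1185.19, 492.308, 18.8235 μs; sum = 29522.4 μs.
Propagation delays (d/s per hop): 7.6087, 76.6667, 53.3333, 1014.29 μs; sum = 1151.89 μs.
Processing at 3 router(s): 3 × 1.5 ms = 4500 μs.
End-to-end = 35200 μs.

35200 μs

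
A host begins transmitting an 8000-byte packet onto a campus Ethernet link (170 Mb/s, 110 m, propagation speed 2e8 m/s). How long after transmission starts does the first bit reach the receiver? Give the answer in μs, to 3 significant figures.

0.550 μs

First bit experiences only propagation delay: d/s = 110/200000000 = 0.550 μs.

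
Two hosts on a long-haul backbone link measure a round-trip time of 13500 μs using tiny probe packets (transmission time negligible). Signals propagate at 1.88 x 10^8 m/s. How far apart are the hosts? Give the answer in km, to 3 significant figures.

1270 km

One-way propagation = RTT/2 = 6750 μs.
d = s × t = 188000000 × 0.00675 = 1270 km.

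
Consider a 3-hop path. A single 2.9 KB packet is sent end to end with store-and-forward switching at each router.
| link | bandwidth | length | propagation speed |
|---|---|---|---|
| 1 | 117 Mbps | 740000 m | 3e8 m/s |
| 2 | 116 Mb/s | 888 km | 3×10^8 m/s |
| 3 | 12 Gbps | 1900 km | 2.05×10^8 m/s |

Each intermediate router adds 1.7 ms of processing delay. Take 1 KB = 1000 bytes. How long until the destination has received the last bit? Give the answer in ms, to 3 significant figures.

18.5 ms

L = 23200 bits.
Transmission delays (L/R per hop): 0.198291, 0.2, 0.00193333 ms; sum = 0.400224 ms.
Propagation delays (d/s per hop): 2.46667, 2.96, 9.26829 ms; sum = 14.695 ms.
Processing at 2 router(s): 2 × 1.7 ms = 3.4 ms.
End-to-end = 18.5 ms.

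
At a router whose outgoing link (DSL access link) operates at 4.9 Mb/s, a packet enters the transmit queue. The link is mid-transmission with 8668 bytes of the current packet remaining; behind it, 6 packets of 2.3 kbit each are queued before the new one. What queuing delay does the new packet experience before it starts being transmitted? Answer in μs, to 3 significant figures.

17000 μs

Each queued packet: L/R = 2300/4900000 = 469.388 μs.
6 queued → 2816.33 μs.
Plus remaining 69344 bits of current packet: 14151.8 μs.
Queuing delay = 17000 μs.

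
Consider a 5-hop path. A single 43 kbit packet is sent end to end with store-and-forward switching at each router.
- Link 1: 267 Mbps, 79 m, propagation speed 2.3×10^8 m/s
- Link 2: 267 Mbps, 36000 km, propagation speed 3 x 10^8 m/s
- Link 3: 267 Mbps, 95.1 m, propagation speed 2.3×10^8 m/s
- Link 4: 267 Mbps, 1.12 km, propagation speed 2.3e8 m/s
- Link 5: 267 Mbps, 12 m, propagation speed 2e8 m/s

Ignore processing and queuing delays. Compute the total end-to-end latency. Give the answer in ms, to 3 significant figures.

121 ms

L = 43000 bits.
Transmission delay per hop = L/R = 43000/267000000 = 0.161049 ms; 5 hops → 0.805243 ms.
Propagation delays (d/s per hop): 0.000343478, 120, 0.000413478, 0.00486957, 6e-05 ms; sum = 120.006 ms.
End-to-end = 121 ms.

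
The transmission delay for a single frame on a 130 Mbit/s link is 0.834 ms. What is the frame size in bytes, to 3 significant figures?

13600 bytes

L = R × t_tx = 130000000 b/s × 0.000834 s = 108420 bits.
In bytes: 108420 / 8 = 13600 bytes.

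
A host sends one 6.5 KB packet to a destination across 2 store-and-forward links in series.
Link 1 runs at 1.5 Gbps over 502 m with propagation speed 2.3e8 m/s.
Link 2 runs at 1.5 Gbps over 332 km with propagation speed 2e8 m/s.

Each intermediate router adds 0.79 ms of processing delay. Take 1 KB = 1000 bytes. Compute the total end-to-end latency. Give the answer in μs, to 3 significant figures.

2520 μs

L = 52000 bits.
Transmission delay per hop = L/R = 52000/1500000000 = 34.6667 μs; 2 hops → 69.3333 μs.
Propagation delays (d/s per hop): 2.18261, 1660 μs; sum = 1662.18 μs.
Processing at 1 router(s): 1 × 0.79 ms = 790 μs.
End-to-end = 2520 μs.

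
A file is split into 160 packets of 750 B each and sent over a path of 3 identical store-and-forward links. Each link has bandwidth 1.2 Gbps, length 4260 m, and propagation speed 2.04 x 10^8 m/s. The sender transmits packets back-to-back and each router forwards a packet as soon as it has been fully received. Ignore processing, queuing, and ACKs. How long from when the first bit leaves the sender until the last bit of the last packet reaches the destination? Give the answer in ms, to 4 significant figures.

Per-hop transmission t_tx = L/R = 6000/1200000000 = 0.005 ms.
Per-hop propagation t_prop = 4260/204000000 = 0.0208824 ms.
Pipeline fill: first packet needs 3·t_tx to clear all hops; remaining 159 packets each add one t_tx.
Total = (3+160-1)·t_tx + 3·t_prop = 162·0.005 + 3·0.0208824 = 0.8726 ms.

0.8726 ms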